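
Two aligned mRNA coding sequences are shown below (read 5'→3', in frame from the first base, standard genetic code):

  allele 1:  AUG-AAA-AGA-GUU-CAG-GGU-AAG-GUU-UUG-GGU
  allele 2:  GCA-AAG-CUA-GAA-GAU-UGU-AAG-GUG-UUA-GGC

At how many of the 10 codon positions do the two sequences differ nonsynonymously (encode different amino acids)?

5

Codon 1: AUG Met / GCA Ala — nonsynonymous.
Codon 2: AAA Lys / AAG Lys — synonymous.
Codon 3: AGA Arg / CUA Leu — nonsynonymous.
Codon 4: GUU Val / GAA Glu — nonsynonymous.
Codon 5: CAG Gln / GAU Asp — nonsynonymous.
Codon 6: GGU Gly / UGU Cys — nonsynonymous.
Codon 7: AAG Lys / AAG Lys — identical.
Codon 8: GUU Val / GUG Val — synonymous.
Codon 9: UUG Leu / UUA Leu — synonymous.
Codon 10: GGU Gly / GGC Gly — synonymous.
Nonsynonymous differences: 5.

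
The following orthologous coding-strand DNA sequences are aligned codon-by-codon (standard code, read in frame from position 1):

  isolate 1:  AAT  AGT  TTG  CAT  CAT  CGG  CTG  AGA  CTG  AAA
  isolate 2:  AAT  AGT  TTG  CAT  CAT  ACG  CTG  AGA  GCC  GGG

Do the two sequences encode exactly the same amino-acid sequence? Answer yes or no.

no

Codon 1: AAT Asn / AAT Asn — identical.
Codon 2: AGT Ser / AGT Ser — identical.
Codon 3: TTG Leu / TTG Leu — identical.
Codon 4: CAT His / CAT His — identical.
Codon 5: CAT His / CAT His — identical.
Codon 6: CGG Arg / ACG Thr — nonsynonymous.
Codon 7: CTG Leu / CTG Leu — identical.
Codon 8: AGA Arg / AGA Arg — identical.
Codon 9: CTG Leu / GCC Ala — nonsynonymous.
Codon 10: AAA Lys / GGG Gly — nonsynonymous.
Nonsynonymous differences: 3 → different protein.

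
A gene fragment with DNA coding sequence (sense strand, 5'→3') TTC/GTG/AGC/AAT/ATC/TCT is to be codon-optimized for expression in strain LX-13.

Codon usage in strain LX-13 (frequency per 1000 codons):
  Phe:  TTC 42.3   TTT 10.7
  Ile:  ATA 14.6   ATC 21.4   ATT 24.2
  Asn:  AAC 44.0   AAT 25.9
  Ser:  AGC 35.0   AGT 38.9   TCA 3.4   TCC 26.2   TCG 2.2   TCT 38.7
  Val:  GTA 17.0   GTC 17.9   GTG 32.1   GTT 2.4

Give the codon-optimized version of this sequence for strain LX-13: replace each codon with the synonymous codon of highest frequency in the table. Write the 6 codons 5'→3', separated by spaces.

TTC GTG AGT AAC ATT AGT

Codon 1 (Phe): best is TTC at 42.3.
Codon 2 (Val): best is GTG at 32.1.
Codon 3 (Ser): best is AGT at 38.9.
Codon 4 (Asn): best is AAC at 44.0.
Codon 5 (Ile): best is ATT at 24.2.
Codon 6 (Ser): best is AGT at 38.9.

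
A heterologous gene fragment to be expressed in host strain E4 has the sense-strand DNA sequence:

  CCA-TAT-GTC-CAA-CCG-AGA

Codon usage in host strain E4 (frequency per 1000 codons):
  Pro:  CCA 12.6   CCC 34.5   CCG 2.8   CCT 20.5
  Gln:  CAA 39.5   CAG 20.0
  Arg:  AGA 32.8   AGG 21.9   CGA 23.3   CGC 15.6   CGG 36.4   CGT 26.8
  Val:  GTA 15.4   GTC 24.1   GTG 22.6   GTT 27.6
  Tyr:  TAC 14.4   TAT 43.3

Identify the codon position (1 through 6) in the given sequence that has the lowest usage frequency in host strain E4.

Codon 1 CCA (Pro): 12.6 per 1000.
Codon 2 TAT (Tyr): 43.3 per 1000.
Codon 3 GTC (Val): 24.1 per 1000.
Codon 4 CAA (Gln): 39.5 per 1000.
Codon 5 CCG (Pro): 2.8 per 1000.
Codon 6 AGA (Arg): 32.8 per 1000.
Lowest frequency is 2.8 at codon 5.

5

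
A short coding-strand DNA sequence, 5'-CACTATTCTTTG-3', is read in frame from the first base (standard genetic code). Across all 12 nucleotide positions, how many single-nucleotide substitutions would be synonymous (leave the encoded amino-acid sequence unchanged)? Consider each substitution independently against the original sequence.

Codon 1 (CAC, His): 1 synonymous substitution.
Codon 2 (TAT, Tyr): 1 synonymous substitution.
Codon 3 (TCT, Ser): 3 synonymous substitutions.
Codon 4 (TTG, Leu): 2 synonymous substitutions.
Total: 1 + 1 + 3 + 2 = 7.

7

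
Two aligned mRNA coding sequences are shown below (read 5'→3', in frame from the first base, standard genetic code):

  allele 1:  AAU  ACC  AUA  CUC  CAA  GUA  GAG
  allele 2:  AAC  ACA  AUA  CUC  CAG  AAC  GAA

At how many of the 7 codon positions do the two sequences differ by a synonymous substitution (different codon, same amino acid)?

4

Codon 1: AAU Asn / AAC Asn — synonymous.
Codon 2: ACC Thr / ACA Thr — synonymous.
Codon 3: AUA Ile / AUA Ile — identical.
Codon 4: CUC Leu / CUC Leu — identical.
Codon 5: CAA Gln / CAG Gln — synonymous.
Codon 6: GUA Val / AAC Asn — nonsynonymous.
Codon 7: GAG Glu / GAA Glu — synonymous.
Synonymous differences: 4.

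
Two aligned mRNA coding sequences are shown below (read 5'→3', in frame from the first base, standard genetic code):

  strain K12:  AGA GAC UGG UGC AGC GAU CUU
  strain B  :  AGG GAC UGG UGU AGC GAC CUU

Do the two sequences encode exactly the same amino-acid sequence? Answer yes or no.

yes

Codon 1: AGA Arg / AGG Arg — synonymous.
Codon 2: GAC Asp / GAC Asp — identical.
Codon 3: UGG Trp / UGG Trp — identical.
Codon 4: UGC Cys / UGU Cys — synonymous.
Codon 5: AGC Ser / AGC Ser — identical.
Codon 6: GAU Asp / GAC Asp — synonymous.
Codon 7: CUU Leu / CUU Leu — identical.
Nonsynonymous differences: 0 → same protein.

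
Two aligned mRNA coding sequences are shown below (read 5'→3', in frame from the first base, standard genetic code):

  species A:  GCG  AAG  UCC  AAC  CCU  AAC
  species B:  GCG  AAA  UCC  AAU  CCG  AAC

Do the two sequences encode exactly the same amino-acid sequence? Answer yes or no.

yes

Codon 1: GCG Ala / GCG Ala — identical.
Codon 2: AAG Lys / AAA Lys — synonymous.
Codon 3: UCC Ser / UCC Ser — identical.
Codon 4: AAC Asn / AAU Asn — synonymous.
Codon 5: CCU Pro / CCG Pro — synonymous.
Codon 6: AAC Asn / AAC Asn — identical.
Nonsynonymous differences: 0 → same protein.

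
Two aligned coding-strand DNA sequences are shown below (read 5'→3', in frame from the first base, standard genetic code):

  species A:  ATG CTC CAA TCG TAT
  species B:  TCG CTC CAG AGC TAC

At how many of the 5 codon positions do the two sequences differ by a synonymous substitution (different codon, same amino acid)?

3

Codon 1: ATG Met / TCG Ser — nonsynonymous.
Codon 2: CTC Leu / CTC Leu — identical.
Codon 3: CAA Gln / CAG Gln — synonymous.
Codon 4: TCG Ser / AGC Ser — synonymous.
Codon 5: TAT Tyr / TAC Tyr — synonymous.
Synonymous differences: 3.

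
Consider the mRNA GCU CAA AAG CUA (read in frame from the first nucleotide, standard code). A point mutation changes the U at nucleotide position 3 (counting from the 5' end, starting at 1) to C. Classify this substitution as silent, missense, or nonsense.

Position 3 falls in codon 1: GCU → Ala.
After the substitution the codon is GCC → Ala.
Both encode Ala, so the change is synonymous.

silent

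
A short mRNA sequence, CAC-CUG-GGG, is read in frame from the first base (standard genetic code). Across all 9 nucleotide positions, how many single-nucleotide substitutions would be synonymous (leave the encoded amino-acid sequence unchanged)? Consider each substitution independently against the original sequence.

Codon 1 (CAC, His): 1 synonymous substitution.
Codon 2 (CUG, Leu): 4 synonymous substitutions.
Codon 3 (GGG, Gly): 3 synonymous substitutions.
Total: 1 + 4 + 3 = 8.

8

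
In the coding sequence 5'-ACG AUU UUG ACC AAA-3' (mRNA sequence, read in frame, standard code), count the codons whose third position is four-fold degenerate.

Codon 1 ACG (Thr): third position 4-fold.
Codon 2 AUU (Ile): third position 3-fold.
Codon 3 UUG (Leu): third position 2-fold.
Codon 4 ACC (Thr): third position 4-fold.
Codon 5 AAA (Lys): third position 2-fold.
Four-fold degenerate third positions: 2.

2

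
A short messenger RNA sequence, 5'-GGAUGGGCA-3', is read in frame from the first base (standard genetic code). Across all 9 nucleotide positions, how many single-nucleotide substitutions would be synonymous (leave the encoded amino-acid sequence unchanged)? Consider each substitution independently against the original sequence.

6

Codon 1 (GGA, Gly): 3 synonymous substitutions.
Codon 2 (UGG, Trp): 0 synonymous substitutions.
Codon 3 (GCA, Ala): 3 synonymous substitutions.
Total: 3 + 0 + 3 = 6.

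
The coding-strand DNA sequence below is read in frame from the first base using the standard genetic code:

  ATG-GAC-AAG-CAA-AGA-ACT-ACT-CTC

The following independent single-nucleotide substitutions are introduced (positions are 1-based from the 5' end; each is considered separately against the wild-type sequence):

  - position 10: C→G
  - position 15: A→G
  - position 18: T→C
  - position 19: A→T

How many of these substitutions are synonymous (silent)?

2

Codon 4: CAA (Gln) → GAA (Glu) — missense.
Codon 5: AGA (Arg) → AGG (Arg) — synonymous.
Codon 6: ACT (Thr) → ACC (Thr) — synonymous.
Codon 7: ACT (Thr) → TCT (Ser) — missense.
Synonymous: 2 of 4.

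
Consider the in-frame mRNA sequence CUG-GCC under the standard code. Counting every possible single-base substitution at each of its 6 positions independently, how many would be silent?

7

Codon 1 (CUG, Leu): 4 synonymous substitutions.
Codon 2 (GCC, Ala): 3 synonymous substitutions.
Total: 4 + 3 = 7.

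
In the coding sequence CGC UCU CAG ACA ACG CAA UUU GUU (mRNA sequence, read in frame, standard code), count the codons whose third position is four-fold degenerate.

5

Codon 1 CGC (Arg): third position 4-fold.
Codon 2 UCU (Ser): third position 4-fold.
Codon 3 CAG (Gln): third position 2-fold.
Codon 4 ACA (Thr): third position 4-fold.
Codon 5 ACG (Thr): third position 4-fold.
Codon 6 CAA (Gln): third position 2-fold.
Codon 7 UUU (Phe): third position 2-fold.
Codon 8 GUU (Val): third position 4-fold.
Four-fold degenerate third positions: 5.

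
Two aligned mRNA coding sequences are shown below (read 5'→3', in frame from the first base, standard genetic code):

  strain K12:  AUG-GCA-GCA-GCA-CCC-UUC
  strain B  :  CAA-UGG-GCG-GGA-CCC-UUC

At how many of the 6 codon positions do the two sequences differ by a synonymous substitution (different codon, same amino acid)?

Codon 1: AUG Met / CAA Gln — nonsynonymous.
Codon 2: GCA Ala / UGG Trp — nonsynonymous.
Codon 3: GCA Ala / GCG Ala — synonymous.
Codon 4: GCA Ala / GGA Gly — nonsynonymous.
Codon 5: CCC Pro / CCC Pro — identical.
Codon 6: UUC Phe / UUC Phe — identical.
Synonymous differences: 1.

1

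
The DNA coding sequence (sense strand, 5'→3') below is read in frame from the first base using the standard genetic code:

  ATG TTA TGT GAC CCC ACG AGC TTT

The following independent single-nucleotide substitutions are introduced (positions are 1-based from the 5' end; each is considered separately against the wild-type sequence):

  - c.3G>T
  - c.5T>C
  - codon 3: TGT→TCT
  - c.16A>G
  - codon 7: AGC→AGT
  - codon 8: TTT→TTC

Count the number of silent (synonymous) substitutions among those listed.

2

Codon 1: ATG (Met) → ATT (Ile) — missense.
Codon 2: TTA (Leu) → TCA (Ser) — missense.
Codon 3: TGT (Cys) → TCT (Ser) — missense.
Codon 6: ACG (Thr) → GCG (Ala) — missense.
Codon 7: AGC (Ser) → AGT (Ser) — synonymous.
Codon 8: TTT (Phe) → TTC (Phe) — synonymous.
Synonymous: 2 of 6.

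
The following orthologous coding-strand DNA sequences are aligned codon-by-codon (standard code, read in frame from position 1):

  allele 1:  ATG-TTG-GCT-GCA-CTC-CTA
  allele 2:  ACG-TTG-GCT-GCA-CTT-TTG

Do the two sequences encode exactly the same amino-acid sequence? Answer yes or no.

no

Codon 1: ATG Met / ACG Thr — nonsynonymous.
Codon 2: TTG Leu / TTG Leu — identical.
Codon 3: GCT Ala / GCT Ala — identical.
Codon 4: GCA Ala / GCA Ala — identical.
Codon 5: CTC Leu / CTT Leu — synonymous.
Codon 6: CTA Leu / TTG Leu — synonymous.
Nonsynonymous differences: 1 → different protein.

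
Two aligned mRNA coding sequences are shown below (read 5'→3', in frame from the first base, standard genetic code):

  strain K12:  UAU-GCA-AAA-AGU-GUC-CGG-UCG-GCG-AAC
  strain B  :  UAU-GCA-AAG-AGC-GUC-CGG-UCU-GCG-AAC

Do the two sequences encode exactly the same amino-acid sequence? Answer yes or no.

Codon 1: UAU Tyr / UAU Tyr — identical.
Codon 2: GCA Ala / GCA Ala — identical.
Codon 3: AAA Lys / AAG Lys — synonymous.
Codon 4: AGU Ser / AGC Ser — synonymous.
Codon 5: GUC Val / GUC Val — identical.
Codon 6: CGG Arg / CGG Arg — identical.
Codon 7: UCG Ser / UCU Ser — synonymous.
Codon 8: GCG Ala / GCG Ala — identical.
Codon 9: AAC Asn / AAC Asn — identical.
Nonsynonymous differences: 0 → same protein.

yes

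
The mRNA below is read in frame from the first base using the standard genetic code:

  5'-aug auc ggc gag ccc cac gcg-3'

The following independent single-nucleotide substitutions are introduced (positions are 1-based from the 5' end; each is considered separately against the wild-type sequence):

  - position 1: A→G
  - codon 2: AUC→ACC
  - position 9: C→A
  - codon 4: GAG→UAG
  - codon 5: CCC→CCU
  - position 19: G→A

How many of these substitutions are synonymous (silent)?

2

Codon 1: AUG (Met) → GUG (Val) — missense.
Codon 2: AUC (Ile) → ACC (Thr) — missense.
Codon 3: GGC (Gly) → GGA (Gly) — synonymous.
Codon 4: GAG (Glu) → UAG (Stop) — nonsense.
Codon 5: CCC (Pro) → CCU (Pro) — synonymous.
Codon 7: GCG (Ala) → ACG (Thr) — missense.
Synonymous: 2 of 6.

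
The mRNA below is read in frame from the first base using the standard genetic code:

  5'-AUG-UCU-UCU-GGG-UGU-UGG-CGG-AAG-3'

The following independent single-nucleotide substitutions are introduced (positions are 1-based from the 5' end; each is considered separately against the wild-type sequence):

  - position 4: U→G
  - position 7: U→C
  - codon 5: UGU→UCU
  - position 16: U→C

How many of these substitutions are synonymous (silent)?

Codon 2: UCU (Ser) → GCU (Ala) — missense.
Codon 3: UCU (Ser) → CCU (Pro) — missense.
Codon 5: UGU (Cys) → UCU (Ser) — missense.
Codon 6: UGG (Trp) → CGG (Arg) — missense.
Synonymous: 0 of 4.

0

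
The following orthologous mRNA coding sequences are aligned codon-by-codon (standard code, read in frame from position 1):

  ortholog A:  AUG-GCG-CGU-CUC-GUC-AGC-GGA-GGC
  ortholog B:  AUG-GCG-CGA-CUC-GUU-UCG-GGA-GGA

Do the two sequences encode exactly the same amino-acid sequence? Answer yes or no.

yes

Codon 1: AUG Met / AUG Met — identical.
Codon 2: GCG Ala / GCG Ala — identical.
Codon 3: CGU Arg / CGA Arg — synonymous.
Codon 4: CUC Leu / CUC Leu — identical.
Codon 5: GUC Val / GUU Val — synonymous.
Codon 6: AGC Ser / UCG Ser — synonymous.
Codon 7: GGA Gly / GGA Gly — identical.
Codon 8: GGC Gly / GGA Gly — synonymous.
Nonsynonymous differences: 0 → same protein.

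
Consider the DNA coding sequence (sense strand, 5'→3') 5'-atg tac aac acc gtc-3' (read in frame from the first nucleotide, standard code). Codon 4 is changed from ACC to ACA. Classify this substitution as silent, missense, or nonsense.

silent

Position 12 falls in codon 4: ACC → Thr.
After the substitution the codon is ACA → Thr.
Both encode Thr, so the change is synonymous.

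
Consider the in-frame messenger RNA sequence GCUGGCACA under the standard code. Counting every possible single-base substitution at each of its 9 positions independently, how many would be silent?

Codon 1 (GCU, Ala): 3 synonymous substitutions.
Codon 2 (GGC, Gly): 3 synonymous substitutions.
Codon 3 (ACA, Thr): 3 synonymous substitutions.
Total: 3 + 3 + 3 = 9.

9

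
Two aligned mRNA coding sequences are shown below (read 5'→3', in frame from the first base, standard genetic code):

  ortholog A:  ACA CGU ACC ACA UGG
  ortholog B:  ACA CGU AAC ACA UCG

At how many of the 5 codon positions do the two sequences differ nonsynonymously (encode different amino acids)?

2

Codon 1: ACA Thr / ACA Thr — identical.
Codon 2: CGU Arg / CGU Arg — identical.
Codon 3: ACC Thr / AAC Asn — nonsynonymous.
Codon 4: ACA Thr / ACA Thr — identical.
Codon 5: UGG Trp / UCG Ser — nonsynonymous.
Nonsynonymous differences: 2.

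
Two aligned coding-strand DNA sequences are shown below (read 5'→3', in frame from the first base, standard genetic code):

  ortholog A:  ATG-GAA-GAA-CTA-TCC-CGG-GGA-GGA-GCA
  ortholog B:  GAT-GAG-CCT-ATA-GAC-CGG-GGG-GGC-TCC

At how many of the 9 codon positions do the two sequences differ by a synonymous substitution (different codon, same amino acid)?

3

Codon 1: ATG Met / GAT Asp — nonsynonymous.
Codon 2: GAA Glu / GAG Glu — synonymous.
Codon 3: GAA Glu / CCT Pro — nonsynonymous.
Codon 4: CTA Leu / ATA Ile — nonsynonymous.
Codon 5: TCC Ser / GAC Asp — nonsynonymous.
Codon 6: CGG Arg / CGG Arg — identical.
Codon 7: GGA Gly / GGG Gly — synonymous.
Codon 8: GGA Gly / GGC Gly — synonymous.
Codon 9: GCA Ala / TCC Ser — nonsynonymous.
Synonymous differences: 3.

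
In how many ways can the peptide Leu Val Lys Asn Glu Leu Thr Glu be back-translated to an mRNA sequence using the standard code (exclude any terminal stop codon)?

9216

Leu: 6 codons.
Val: 4 codons.
Lys: 2 codons.
Asn: 2 codons.
Glu: 2 codons.
Leu: 6 codons.
Thr: 4 codons.
Glu: 2 codons.
6 × 4 × 2 × 2 × 2 × 6 × 4 × 2 = 9216.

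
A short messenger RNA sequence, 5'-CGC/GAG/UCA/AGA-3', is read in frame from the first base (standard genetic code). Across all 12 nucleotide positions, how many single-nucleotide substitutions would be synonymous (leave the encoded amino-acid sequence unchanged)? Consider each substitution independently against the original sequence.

Codon 1 (CGC, Arg): 3 synonymous substitutions.
Codon 2 (GAG, Glu): 1 synonymous substitution.
Codon 3 (UCA, Ser): 3 synonymous substitutions.
Codon 4 (AGA, Arg): 2 synonymous substitutions.
Total: 3 + 1 + 3 + 2 = 9.

9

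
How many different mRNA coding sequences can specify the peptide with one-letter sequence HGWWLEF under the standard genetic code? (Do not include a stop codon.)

192

His: 2 codons.
Gly: 4 codons.
Trp: 1 codon.
Trp: 1 codon.
Leu: 6 codons.
Glu: 2 codons.
Phe: 2 codons.
2 × 4 × 1 × 1 × 6 × 2 × 2 = 192.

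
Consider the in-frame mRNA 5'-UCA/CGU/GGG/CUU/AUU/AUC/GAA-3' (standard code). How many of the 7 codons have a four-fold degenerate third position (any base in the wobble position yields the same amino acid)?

Codon 1 UCA (Ser): third position 4-fold.
Codon 2 CGU (Arg): third position 4-fold.
Codon 3 GGG (Gly): third position 4-fold.
Codon 4 CUU (Leu): third position 4-fold.
Codon 5 AUU (Ile): third position 3-fold.
Codon 6 AUC (Ile): third position 3-fold.
Codon 7 GAA (Glu): third position 2-fold.
Four-fold degenerate third positions: 4.

4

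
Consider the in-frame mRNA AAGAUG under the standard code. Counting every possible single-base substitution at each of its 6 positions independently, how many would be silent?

1

Codon 1 (AAG, Lys): 1 synonymous substitution.
Codon 2 (AUG, Met): 0 synonymous substitutions.
Total: 1 + 0 = 1.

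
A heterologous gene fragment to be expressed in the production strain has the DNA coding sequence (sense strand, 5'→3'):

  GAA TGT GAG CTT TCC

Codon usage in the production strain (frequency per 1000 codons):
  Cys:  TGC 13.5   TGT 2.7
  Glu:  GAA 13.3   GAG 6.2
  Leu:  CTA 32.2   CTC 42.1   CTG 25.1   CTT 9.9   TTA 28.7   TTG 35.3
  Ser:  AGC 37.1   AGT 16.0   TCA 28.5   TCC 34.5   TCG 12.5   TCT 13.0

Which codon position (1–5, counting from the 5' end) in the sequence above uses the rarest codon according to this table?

Codon 1 GAA (Glu): 13.3 per 1000.
Codon 2 TGT (Cys): 2.7 per 1000.
Codon 3 GAG (Glu): 6.2 per 1000.
Codon 4 CTT (Leu): 9.9 per 1000.
Codon 5 TCC (Ser): 34.5 per 1000.
Lowest frequency is 2.7 at codon 2.

2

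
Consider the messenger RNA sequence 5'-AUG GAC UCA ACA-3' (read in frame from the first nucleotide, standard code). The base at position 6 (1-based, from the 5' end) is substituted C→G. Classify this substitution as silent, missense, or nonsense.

Position 6 falls in codon 2: GAC → Asp.
After the substitution the codon is GAG → Glu.
Asp ≠ Glu, so this is a missense mutation.

missense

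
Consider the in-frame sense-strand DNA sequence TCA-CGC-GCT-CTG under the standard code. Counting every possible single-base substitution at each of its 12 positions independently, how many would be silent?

13

Codon 1 (TCA, Ser): 3 synonymous substitutions.
Codon 2 (CGC, Arg): 3 synonymous substitutions.
Codon 3 (GCT, Ala): 3 synonymous substitutions.
Codon 4 (CTG, Leu): 4 synonymous substitutions.
Total: 3 + 3 + 3 + 4 = 13.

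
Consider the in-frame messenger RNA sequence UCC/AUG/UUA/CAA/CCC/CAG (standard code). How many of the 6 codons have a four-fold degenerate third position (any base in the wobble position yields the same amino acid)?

Codon 1 UCC (Ser): third position 4-fold.
Codon 2 AUG (Met): third position 1-fold.
Codon 3 UUA (Leu): third position 2-fold.
Codon 4 CAA (Gln): third position 2-fold.
Codon 5 CCC (Pro): third position 4-fold.
Codon 6 CAG (Gln): third position 2-fold.
Four-fold degenerate third positions: 2.

2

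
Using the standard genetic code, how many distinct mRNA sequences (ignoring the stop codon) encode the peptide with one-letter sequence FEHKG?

64

Phe: 2 codons.
Glu: 2 codons.
His: 2 codons.
Lys: 2 codons.
Gly: 4 codons.
2 × 2 × 2 × 2 × 4 = 64.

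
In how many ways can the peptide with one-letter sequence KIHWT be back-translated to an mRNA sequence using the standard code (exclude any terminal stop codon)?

Lys: 2 codons.
Ile: 3 codons.
His: 2 codons.
Trp: 1 codon.
Thr: 4 codons.
2 × 3 × 2 × 1 × 4 = 48.

48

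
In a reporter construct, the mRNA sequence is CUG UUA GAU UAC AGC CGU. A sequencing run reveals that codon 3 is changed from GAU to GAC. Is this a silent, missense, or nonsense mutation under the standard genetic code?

silent

Position 9 falls in codon 3: GAU → Asp.
After the substitution the codon is GAC → Asp.
Both encode Asp, so the change is synonymous.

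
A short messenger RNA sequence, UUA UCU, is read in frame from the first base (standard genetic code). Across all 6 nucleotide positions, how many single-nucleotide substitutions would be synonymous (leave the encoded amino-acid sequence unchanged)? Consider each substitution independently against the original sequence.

5

Codon 1 (UUA, Leu): 2 synonymous substitutions.
Codon 2 (UCU, Ser): 3 synonymous substitutions.
Total: 2 + 3 = 5.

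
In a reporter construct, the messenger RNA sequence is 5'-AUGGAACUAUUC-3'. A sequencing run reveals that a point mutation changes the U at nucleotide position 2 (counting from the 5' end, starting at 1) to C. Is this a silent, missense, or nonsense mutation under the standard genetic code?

Position 2 falls in codon 1: AUG → Met.
After the substitution the codon is ACG → Thr.
Met ≠ Thr, so this is a missense mutation.

missense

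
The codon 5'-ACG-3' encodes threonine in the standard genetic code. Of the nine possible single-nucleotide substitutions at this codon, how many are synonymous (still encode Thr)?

Position 1: none → 0 synonymous.
Position 2: none → 0 synonymous.
Position 3: ACU, ACC, ACA → 3 synonymous.
Total: 0 + 0 + 3 = 3.

3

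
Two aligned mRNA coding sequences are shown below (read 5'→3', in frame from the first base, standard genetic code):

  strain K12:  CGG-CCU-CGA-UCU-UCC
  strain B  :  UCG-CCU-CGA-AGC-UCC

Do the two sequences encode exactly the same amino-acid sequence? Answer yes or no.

no

Codon 1: CGG Arg / UCG Ser — nonsynonymous.
Codon 2: CCU Pro / CCU Pro — identical.
Codon 3: CGA Arg / CGA Arg — identical.
Codon 4: UCU Ser / AGC Ser — synonymous.
Codon 5: UCC Ser / UCC Ser — identical.
Nonsynonymous differences: 1 → different protein.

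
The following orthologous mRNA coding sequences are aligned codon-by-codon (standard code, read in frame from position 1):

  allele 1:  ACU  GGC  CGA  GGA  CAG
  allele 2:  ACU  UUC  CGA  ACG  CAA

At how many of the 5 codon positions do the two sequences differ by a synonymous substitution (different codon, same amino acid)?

Codon 1: ACU Thr / ACU Thr — identical.
Codon 2: GGC Gly / UUC Phe — nonsynonymous.
Codon 3: CGA Arg / CGA Arg — identical.
Codon 4: GGA Gly / ACG Thr — nonsynonymous.
Codon 5: CAG Gln / CAA Gln — synonymous.
Synonymous differences: 1.

1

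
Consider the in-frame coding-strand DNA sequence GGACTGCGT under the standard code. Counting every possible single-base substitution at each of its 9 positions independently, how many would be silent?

10

Codon 1 (GGA, Gly): 3 synonymous substitutions.
Codon 2 (CTG, Leu): 4 synonymous substitutions.
Codon 3 (CGT, Arg): 3 synonymous substitutions.
Total: 3 + 4 + 3 = 10.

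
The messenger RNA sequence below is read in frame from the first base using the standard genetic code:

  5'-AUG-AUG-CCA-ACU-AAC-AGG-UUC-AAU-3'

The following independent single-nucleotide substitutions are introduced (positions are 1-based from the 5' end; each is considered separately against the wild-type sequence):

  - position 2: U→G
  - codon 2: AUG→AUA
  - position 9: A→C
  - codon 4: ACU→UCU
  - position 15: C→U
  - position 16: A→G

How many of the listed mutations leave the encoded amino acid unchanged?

Codon 1: AUG (Met) → AGG (Arg) — missense.
Codon 2: AUG (Met) → AUA (Ile) — missense.
Codon 3: CCA (Pro) → CCC (Pro) — synonymous.
Codon 4: ACU (Thr) → UCU (Ser) — missense.
Codon 5: AAC (Asn) → AAU (Asn) — synonymous.
Codon 6: AGG (Arg) → GGG (Gly) — missense.
Synonymous: 2 of 6.

2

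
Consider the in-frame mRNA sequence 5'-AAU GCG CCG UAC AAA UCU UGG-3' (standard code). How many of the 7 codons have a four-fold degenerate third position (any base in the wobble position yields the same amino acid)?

Codon 1 AAU (Asn): third position 2-fold.
Codon 2 GCG (Ala): third position 4-fold.
Codon 3 CCG (Pro): third position 4-fold.
Codon 4 UAC (Tyr): third position 2-fold.
Codon 5 AAA (Lys): third position 2-fold.
Codon 6 UCU (Ser): third position 4-fold.
Codon 7 UGG (Trp): third position 1-fold.
Four-fold degenerate third positions: 3.

3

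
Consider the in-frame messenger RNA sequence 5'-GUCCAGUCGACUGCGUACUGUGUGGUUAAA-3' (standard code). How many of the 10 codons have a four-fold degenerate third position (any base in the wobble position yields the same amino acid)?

Codon 1 GUC (Val): third position 4-fold.
Codon 2 CAG (Gln): third position 2-fold.
Codon 3 UCG (Ser): third position 4-fold.
Codon 4 ACU (Thr): third position 4-fold.
Codon 5 GCG (Ala): third position 4-fold.
Codon 6 UAC (Tyr): third position 2-fold.
Codon 7 UGU (Cys): third position 2-fold.
Codon 8 GUG (Val): third position 4-fold.
Codon 9 GUU (Val): third position 4-fold.
Codon 10 AAA (Lys): third position 2-fold.
Four-fold degenerate third positions: 6.

6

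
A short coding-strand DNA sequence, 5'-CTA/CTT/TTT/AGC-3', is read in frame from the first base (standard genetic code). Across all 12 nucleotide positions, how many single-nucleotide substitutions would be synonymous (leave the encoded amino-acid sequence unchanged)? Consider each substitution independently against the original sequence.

Codon 1 (CTA, Leu): 4 synonymous substitutions.
Codon 2 (CTT, Leu): 3 synonymous substitutions.
Codon 3 (TTT, Phe): 1 synonymous substitution.
Codon 4 (AGC, Ser): 1 synonymous substitution.
Total: 4 + 3 + 1 + 1 = 9.

9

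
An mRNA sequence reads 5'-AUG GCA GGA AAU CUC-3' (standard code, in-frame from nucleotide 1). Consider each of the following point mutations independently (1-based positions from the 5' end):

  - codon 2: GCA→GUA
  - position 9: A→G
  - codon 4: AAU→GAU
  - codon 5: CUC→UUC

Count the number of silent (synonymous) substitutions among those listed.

Codon 2: GCA (Ala) → GUA (Val) — missense.
Codon 3: GGA (Gly) → GGG (Gly) — synonymous.
Codon 4: AAU (Asn) → GAU (Asp) — missense.
Codon 5: CUC (Leu) → UUC (Phe) — missense.
Synonymous: 1 of 4.

1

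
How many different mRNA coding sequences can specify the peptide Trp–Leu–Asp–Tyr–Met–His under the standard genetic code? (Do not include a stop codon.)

Trp: 1 codon.
Leu: 6 codons.
Asp: 2 codons.
Tyr: 2 codons.
Met: 1 codon.
His: 2 codons.
1 × 6 × 2 × 2 × 1 × 2 = 48.

48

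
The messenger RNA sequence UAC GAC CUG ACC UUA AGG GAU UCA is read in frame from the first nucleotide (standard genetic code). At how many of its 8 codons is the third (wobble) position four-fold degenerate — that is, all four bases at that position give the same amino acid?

3

Codon 1 UAC (Tyr): third position 2-fold.
Codon 2 GAC (Asp): third position 2-fold.
Codon 3 CUG (Leu): third position 4-fold.
Codon 4 ACC (Thr): third position 4-fold.
Codon 5 UUA (Leu): third position 2-fold.
Codon 6 AGG (Arg): third position 2-fold.
Codon 7 GAU (Asp): third position 2-fold.
Codon 8 UCA (Ser): third position 4-fold.
Four-fold degenerate third positions: 3.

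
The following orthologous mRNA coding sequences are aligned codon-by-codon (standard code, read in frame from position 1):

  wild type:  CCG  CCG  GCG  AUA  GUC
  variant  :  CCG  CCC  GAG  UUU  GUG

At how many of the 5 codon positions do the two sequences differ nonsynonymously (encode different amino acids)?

Codon 1: CCG Pro / CCG Pro — identical.
Codon 2: CCG Pro / CCC Pro — synonymous.
Codon 3: GCG Ala / GAG Glu — nonsynonymous.
Codon 4: AUA Ile / UUU Phe — nonsynonymous.
Codon 5: GUC Val / GUG Val — synonymous.
Nonsynonymous differences: 2.

2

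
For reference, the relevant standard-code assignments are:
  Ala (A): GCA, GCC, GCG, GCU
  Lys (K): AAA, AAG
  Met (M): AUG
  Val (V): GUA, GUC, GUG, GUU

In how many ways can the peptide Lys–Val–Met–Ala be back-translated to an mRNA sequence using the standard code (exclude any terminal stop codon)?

32

Lys: 2 codons.
Val: 4 codons.
Met: 1 codon.
Ala: 4 codons.
2 × 4 × 1 × 4 = 32.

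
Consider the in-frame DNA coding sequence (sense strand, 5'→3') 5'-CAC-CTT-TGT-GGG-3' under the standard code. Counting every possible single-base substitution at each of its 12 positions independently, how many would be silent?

Codon 1 (CAC, His): 1 synonymous substitution.
Codon 2 (CTT, Leu): 3 synonymous substitutions.
Codon 3 (TGT, Cys): 1 synonymous substitution.
Codon 4 (GGG, Gly): 3 synonymous substitutions.
Total: 1 + 3 + 1 + 3 = 8.

8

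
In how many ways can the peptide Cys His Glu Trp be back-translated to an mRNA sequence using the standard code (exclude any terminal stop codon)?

Cys: 2 codons.
His: 2 codons.
Glu: 2 codons.
Trp: 1 codon.
2 × 2 × 2 × 1 = 8.

8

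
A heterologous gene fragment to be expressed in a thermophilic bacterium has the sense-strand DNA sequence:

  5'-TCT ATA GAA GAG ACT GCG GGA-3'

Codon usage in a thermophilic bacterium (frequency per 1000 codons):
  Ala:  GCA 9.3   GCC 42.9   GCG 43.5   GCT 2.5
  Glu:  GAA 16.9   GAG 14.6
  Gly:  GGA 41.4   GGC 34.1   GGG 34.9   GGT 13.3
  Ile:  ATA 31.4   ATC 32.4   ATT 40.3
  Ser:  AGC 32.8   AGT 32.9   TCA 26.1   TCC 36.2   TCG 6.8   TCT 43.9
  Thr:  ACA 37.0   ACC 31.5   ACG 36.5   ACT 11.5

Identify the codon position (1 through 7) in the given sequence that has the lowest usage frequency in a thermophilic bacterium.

5

Codon 1 TCT (Ser): 43.9 per 1000.
Codon 2 ATA (Ile): 31.4 per 1000.
Codon 3 GAA (Glu): 16.9 per 1000.
Codon 4 GAG (Glu): 14.6 per 1000.
Codon 5 ACT (Thr): 11.5 per 1000.
Codon 6 GCG (Ala): 43.5 per 1000.
Codon 7 GGA (Gly): 41.4 per 1000.
Lowest frequency is 11.5 at codon 5.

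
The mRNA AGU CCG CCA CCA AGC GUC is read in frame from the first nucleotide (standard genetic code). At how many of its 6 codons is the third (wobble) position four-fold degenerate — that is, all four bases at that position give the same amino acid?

4

Codon 1 AGU (Ser): third position 2-fold.
Codon 2 CCG (Pro): third position 4-fold.
Codon 3 CCA (Pro): third position 4-fold.
Codon 4 CCA (Pro): third position 4-fold.
Codon 5 AGC (Ser): third position 2-fold.
Codon 6 GUC (Val): third position 4-fold.
Four-fold degenerate third positions: 4.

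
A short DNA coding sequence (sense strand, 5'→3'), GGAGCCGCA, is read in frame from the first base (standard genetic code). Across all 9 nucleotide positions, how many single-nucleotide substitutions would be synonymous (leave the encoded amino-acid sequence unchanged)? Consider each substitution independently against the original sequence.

Codon 1 (GGA, Gly): 3 synonymous substitutions.
Codon 2 (GCC, Ala): 3 synonymous substitutions.
Codon 3 (GCA, Ala): 3 synonymous substitutions.
Total: 3 + 3 + 3 = 9.

9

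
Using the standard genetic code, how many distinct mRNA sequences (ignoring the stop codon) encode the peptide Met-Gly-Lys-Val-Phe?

64

Met: 1 codon.
Gly: 4 codons.
Lys: 2 codons.
Val: 4 codons.
Phe: 2 codons.
1 × 4 × 2 × 4 × 2 = 64.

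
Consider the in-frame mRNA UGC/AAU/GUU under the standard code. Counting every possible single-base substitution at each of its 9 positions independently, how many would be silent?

Codon 1 (UGC, Cys): 1 synonymous substitution.
Codon 2 (AAU, Asn): 1 synonymous substitution.
Codon 3 (GUU, Val): 3 synonymous substitutions.
Total: 1 + 1 + 3 = 5.

5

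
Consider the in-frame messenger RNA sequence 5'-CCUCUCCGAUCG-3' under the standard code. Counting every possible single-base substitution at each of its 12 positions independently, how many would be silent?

Codon 1 (CCU, Pro): 3 synonymous substitutions.
Codon 2 (CUC, Leu): 3 synonymous substitutions.
Codon 3 (CGA, Arg): 4 synonymous substitutions.
Codon 4 (UCG, Ser): 3 synonymous substitutions.
Total: 3 + 3 + 4 + 3 = 13.

13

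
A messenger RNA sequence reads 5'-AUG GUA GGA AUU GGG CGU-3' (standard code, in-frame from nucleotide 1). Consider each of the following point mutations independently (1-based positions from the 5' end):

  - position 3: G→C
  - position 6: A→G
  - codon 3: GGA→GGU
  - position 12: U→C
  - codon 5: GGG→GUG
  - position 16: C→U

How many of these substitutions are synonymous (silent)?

3

Codon 1: AUG (Met) → AUC (Ile) — missense.
Codon 2: GUA (Val) → GUG (Val) — synonymous.
Codon 3: GGA (Gly) → GGU (Gly) — synonymous.
Codon 4: AUU (Ile) → AUC (Ile) — synonymous.
Codon 5: GGG (Gly) → GUG (Val) — missense.
Codon 6: CGU (Arg) → UGU (Cys) — missense.
Synonymous: 3 of 6.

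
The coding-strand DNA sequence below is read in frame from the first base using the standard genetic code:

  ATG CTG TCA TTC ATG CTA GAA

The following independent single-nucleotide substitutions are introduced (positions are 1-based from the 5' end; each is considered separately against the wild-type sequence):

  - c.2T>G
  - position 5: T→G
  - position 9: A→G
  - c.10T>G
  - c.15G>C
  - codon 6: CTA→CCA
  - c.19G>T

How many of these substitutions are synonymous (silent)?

1

Codon 1: ATG (Met) → AGG (Arg) — missense.
Codon 2: CTG (Leu) → CGG (Arg) — missense.
Codon 3: TCA (Ser) → TCG (Ser) — synonymous.
Codon 4: TTC (Phe) → GTC (Val) — missense.
Codon 5: ATG (Met) → ATC (Ile) — missense.
Codon 6: CTA (Leu) → CCA (Pro) — missense.
Codon 7: GAA (Glu) → TAA (Stop) — nonsense.
Synonymous: 1 of 7.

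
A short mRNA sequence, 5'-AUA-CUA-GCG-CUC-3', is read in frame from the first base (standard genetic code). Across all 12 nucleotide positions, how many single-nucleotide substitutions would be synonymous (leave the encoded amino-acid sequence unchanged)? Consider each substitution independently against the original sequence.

12

Codon 1 (AUA, Ile): 2 synonymous substitutions.
Codon 2 (CUA, Leu): 4 synonymous substitutions.
Codon 3 (GCG, Ala): 3 synonymous substitutions.
Codon 4 (CUC, Leu): 3 synonymous substitutions.
Total: 2 + 4 + 3 + 3 = 12.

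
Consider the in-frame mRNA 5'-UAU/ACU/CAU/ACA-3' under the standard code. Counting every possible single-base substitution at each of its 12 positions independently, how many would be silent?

Codon 1 (UAU, Tyr): 1 synonymous substitution.
Codon 2 (ACU, Thr): 3 synonymous substitutions.
Codon 3 (CAU, His): 1 synonymous substitution.
Codon 4 (ACA, Thr): 3 synonymous substitutions.
Total: 1 + 3 + 1 + 3 = 8.

8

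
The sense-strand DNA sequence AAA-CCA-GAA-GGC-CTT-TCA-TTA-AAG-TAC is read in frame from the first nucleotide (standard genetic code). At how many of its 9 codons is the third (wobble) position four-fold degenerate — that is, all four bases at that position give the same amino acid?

Codon 1 AAA (Lys): third position 2-fold.
Codon 2 CCA (Pro): third position 4-fold.
Codon 3 GAA (Glu): third position 2-fold.
Codon 4 GGC (Gly): third position 4-fold.
Codon 5 CTT (Leu): third position 4-fold.
Codon 6 TCA (Ser): third position 4-fold.
Codon 7 TTA (Leu): third position 2-fold.
Codon 8 AAG (Lys): third position 2-fold.
Codon 9 TAC (Tyr): third position 2-fold.
Four-fold degenerate third positions: 4.

4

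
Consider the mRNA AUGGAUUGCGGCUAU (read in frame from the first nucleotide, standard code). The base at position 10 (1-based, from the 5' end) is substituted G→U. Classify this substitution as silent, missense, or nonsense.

missense

Position 10 falls in codon 4: GGC → Gly.
After the substitution the codon is UGC → Cys.
Gly ≠ Cys, so this is a missense mutation.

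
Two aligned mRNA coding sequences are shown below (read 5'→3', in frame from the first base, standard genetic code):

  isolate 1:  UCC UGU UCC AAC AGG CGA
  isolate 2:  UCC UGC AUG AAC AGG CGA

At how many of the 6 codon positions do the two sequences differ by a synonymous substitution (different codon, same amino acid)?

Codon 1: UCC Ser / UCC Ser — identical.
Codon 2: UGU Cys / UGC Cys — synonymous.
Codon 3: UCC Ser / AUG Met — nonsynonymous.
Codon 4: AAC Asn / AAC Asn — identical.
Codon 5: AGG Arg / AGG Arg — identical.
Codon 6: CGA Arg / CGA Arg — identical.
Synonymous differences: 1.

1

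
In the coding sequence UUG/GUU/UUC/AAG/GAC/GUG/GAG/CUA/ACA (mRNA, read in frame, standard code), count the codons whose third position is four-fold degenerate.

Codon 1 UUG (Leu): third position 2-fold.
Codon 2 GUU (Val): third position 4-fold.
Codon 3 UUC (Phe): third position 2-fold.
Codon 4 AAG (Lys): third position 2-fold.
Codon 5 GAC (Asp): third position 2-fold.
Codon 6 GUG (Val): third position 4-fold.
Codon 7 GAG (Glu): third position 2-fold.
Codon 8 CUA (Leu): third position 4-fold.
Codon 9 ACA (Thr): third position 4-fold.
Four-fold degenerate third positions: 4.

4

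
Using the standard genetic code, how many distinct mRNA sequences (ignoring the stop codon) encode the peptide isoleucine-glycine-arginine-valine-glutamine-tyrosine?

1152

Ile: 3 codons.
Gly: 4 codons.
Arg: 6 codons.
Val: 4 codons.
Gln: 2 codons.
Tyr: 2 codons.
3 × 4 × 6 × 4 × 2 × 2 = 1152.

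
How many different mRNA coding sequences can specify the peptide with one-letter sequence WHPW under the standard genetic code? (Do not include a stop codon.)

8

Trp: 1 codon.
His: 2 codons.
Pro: 4 codons.
Trp: 1 codon.
1 × 2 × 4 × 1 = 8.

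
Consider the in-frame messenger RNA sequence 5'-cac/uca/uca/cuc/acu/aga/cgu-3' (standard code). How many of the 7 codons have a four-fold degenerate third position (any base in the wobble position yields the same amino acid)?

Codon 1 CAC (His): third position 2-fold.
Codon 2 UCA (Ser): third position 4-fold.
Codon 3 UCA (Ser): third position 4-fold.
Codon 4 CUC (Leu): third position 4-fold.
Codon 5 ACU (Thr): third position 4-fold.
Codon 6 AGA (Arg): third position 2-fold.
Codon 7 CGU (Arg): third position 4-fold.
Four-fold degenerate third positions: 5.

5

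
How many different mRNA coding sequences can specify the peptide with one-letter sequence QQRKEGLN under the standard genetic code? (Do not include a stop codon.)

Gln: 2 codons.
Gln: 2 codons.
Arg: 6 codons.
Lys: 2 codons.
Glu: 2 codons.
Gly: 4 codons.
Leu: 6 codons.
Asn: 2 codons.
2 × 2 × 6 × 2 × 2 × 4 × 6 × 2 = 4608.

4608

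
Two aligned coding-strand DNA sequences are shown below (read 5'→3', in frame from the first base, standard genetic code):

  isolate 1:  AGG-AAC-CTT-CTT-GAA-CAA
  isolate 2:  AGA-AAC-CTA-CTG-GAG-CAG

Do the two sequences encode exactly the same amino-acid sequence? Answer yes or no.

yes

Codon 1: AGG Arg / AGA Arg — synonymous.
Codon 2: AAC Asn / AAC Asn — identical.
Codon 3: CTT Leu / CTA Leu — synonymous.
Codon 4: CTT Leu / CTG Leu — synonymous.
Codon 5: GAA Glu / GAG Glu — synonymous.
Codon 6: CAA Gln / CAG Gln — synonymous.
Nonsynonymous differences: 0 → same protein.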